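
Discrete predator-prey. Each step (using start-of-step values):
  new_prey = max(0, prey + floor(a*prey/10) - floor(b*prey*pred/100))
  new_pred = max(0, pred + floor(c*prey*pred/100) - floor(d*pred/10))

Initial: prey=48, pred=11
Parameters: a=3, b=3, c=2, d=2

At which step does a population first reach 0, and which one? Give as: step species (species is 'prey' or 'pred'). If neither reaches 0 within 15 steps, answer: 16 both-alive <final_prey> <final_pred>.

Answer: 4 prey

Derivation:
Step 1: prey: 48+14-15=47; pred: 11+10-2=19
Step 2: prey: 47+14-26=35; pred: 19+17-3=33
Step 3: prey: 35+10-34=11; pred: 33+23-6=50
Step 4: prey: 11+3-16=0; pred: 50+11-10=51
First extinction: prey at step 4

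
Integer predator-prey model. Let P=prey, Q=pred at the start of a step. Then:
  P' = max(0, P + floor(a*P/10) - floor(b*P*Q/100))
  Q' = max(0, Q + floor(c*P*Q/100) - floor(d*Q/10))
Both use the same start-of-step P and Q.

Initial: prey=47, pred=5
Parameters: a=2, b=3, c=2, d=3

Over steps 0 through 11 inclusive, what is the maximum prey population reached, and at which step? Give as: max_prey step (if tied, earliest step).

Step 1: prey: 47+9-7=49; pred: 5+4-1=8
Step 2: prey: 49+9-11=47; pred: 8+7-2=13
Step 3: prey: 47+9-18=38; pred: 13+12-3=22
Step 4: prey: 38+7-25=20; pred: 22+16-6=32
Step 5: prey: 20+4-19=5; pred: 32+12-9=35
Step 6: prey: 5+1-5=1; pred: 35+3-10=28
Step 7: prey: 1+0-0=1; pred: 28+0-8=20
Step 8: prey: 1+0-0=1; pred: 20+0-6=14
Step 9: prey: 1+0-0=1; pred: 14+0-4=10
Step 10: prey: 1+0-0=1; pred: 10+0-3=7
Step 11: prey: 1+0-0=1; pred: 7+0-2=5
Max prey = 49 at step 1

Answer: 49 1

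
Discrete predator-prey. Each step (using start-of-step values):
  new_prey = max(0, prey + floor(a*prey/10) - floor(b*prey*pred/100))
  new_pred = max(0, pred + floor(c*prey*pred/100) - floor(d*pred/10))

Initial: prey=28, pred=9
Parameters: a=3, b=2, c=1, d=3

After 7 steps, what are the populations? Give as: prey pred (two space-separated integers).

Step 1: prey: 28+8-5=31; pred: 9+2-2=9
Step 2: prey: 31+9-5=35; pred: 9+2-2=9
Step 3: prey: 35+10-6=39; pred: 9+3-2=10
Step 4: prey: 39+11-7=43; pred: 10+3-3=10
Step 5: prey: 43+12-8=47; pred: 10+4-3=11
Step 6: prey: 47+14-10=51; pred: 11+5-3=13
Step 7: prey: 51+15-13=53; pred: 13+6-3=16

Answer: 53 16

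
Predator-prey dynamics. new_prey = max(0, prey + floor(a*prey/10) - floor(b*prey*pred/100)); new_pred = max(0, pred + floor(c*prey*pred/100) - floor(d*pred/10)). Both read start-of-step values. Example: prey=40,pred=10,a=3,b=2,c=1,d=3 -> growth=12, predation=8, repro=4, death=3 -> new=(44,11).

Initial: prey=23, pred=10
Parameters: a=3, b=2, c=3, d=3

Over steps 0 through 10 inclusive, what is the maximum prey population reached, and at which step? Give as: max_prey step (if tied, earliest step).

Step 1: prey: 23+6-4=25; pred: 10+6-3=13
Step 2: prey: 25+7-6=26; pred: 13+9-3=19
Step 3: prey: 26+7-9=24; pred: 19+14-5=28
Step 4: prey: 24+7-13=18; pred: 28+20-8=40
Step 5: prey: 18+5-14=9; pred: 40+21-12=49
Step 6: prey: 9+2-8=3; pred: 49+13-14=48
Step 7: prey: 3+0-2=1; pred: 48+4-14=38
Step 8: prey: 1+0-0=1; pred: 38+1-11=28
Step 9: prey: 1+0-0=1; pred: 28+0-8=20
Step 10: prey: 1+0-0=1; pred: 20+0-6=14
Max prey = 26 at step 2

Answer: 26 2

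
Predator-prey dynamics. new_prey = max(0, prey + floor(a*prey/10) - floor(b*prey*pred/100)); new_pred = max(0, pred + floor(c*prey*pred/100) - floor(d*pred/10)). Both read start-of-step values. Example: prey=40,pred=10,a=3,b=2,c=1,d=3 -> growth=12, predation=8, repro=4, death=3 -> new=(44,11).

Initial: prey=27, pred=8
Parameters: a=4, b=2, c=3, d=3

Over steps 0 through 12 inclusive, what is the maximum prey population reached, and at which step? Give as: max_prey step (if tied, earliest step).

Answer: 39 2

Derivation:
Step 1: prey: 27+10-4=33; pred: 8+6-2=12
Step 2: prey: 33+13-7=39; pred: 12+11-3=20
Step 3: prey: 39+15-15=39; pred: 20+23-6=37
Step 4: prey: 39+15-28=26; pred: 37+43-11=69
Step 5: prey: 26+10-35=1; pred: 69+53-20=102
Step 6: prey: 1+0-2=0; pred: 102+3-30=75
Step 7: prey: 0+0-0=0; pred: 75+0-22=53
Step 8: prey: 0+0-0=0; pred: 53+0-15=38
Step 9: prey: 0+0-0=0; pred: 38+0-11=27
Step 10: prey: 0+0-0=0; pred: 27+0-8=19
Step 11: prey: 0+0-0=0; pred: 19+0-5=14
Step 12: prey: 0+0-0=0; pred: 14+0-4=10
Max prey = 39 at step 2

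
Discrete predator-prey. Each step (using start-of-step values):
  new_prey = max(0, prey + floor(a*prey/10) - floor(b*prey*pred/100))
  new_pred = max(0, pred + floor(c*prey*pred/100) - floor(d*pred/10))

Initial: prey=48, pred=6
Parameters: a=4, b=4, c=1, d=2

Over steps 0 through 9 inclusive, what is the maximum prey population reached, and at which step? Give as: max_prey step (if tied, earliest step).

Answer: 66 3

Derivation:
Step 1: prey: 48+19-11=56; pred: 6+2-1=7
Step 2: prey: 56+22-15=63; pred: 7+3-1=9
Step 3: prey: 63+25-22=66; pred: 9+5-1=13
Step 4: prey: 66+26-34=58; pred: 13+8-2=19
Step 5: prey: 58+23-44=37; pred: 19+11-3=27
Step 6: prey: 37+14-39=12; pred: 27+9-5=31
Step 7: prey: 12+4-14=2; pred: 31+3-6=28
Step 8: prey: 2+0-2=0; pred: 28+0-5=23
Step 9: prey: 0+0-0=0; pred: 23+0-4=19
Max prey = 66 at step 3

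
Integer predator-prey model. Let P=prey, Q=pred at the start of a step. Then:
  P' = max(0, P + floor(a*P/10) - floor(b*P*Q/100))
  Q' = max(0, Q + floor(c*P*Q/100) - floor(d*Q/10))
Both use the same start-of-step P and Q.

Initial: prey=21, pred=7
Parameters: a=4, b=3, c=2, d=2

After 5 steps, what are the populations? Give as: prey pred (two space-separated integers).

Step 1: prey: 21+8-4=25; pred: 7+2-1=8
Step 2: prey: 25+10-6=29; pred: 8+4-1=11
Step 3: prey: 29+11-9=31; pred: 11+6-2=15
Step 4: prey: 31+12-13=30; pred: 15+9-3=21
Step 5: prey: 30+12-18=24; pred: 21+12-4=29

Answer: 24 29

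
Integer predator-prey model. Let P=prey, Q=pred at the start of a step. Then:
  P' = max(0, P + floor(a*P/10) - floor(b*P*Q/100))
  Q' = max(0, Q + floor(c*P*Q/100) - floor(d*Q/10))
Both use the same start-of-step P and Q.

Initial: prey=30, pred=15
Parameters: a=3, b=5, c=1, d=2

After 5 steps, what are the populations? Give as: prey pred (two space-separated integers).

Answer: 2 9

Derivation:
Step 1: prey: 30+9-22=17; pred: 15+4-3=16
Step 2: prey: 17+5-13=9; pred: 16+2-3=15
Step 3: prey: 9+2-6=5; pred: 15+1-3=13
Step 4: prey: 5+1-3=3; pred: 13+0-2=11
Step 5: prey: 3+0-1=2; pred: 11+0-2=9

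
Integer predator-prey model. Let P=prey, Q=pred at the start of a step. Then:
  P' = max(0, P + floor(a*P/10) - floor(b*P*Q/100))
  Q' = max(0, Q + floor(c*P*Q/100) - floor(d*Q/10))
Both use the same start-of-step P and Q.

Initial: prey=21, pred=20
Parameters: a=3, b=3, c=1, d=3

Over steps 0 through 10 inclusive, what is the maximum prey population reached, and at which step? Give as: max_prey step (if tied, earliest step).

Step 1: prey: 21+6-12=15; pred: 20+4-6=18
Step 2: prey: 15+4-8=11; pred: 18+2-5=15
Step 3: prey: 11+3-4=10; pred: 15+1-4=12
Step 4: prey: 10+3-3=10; pred: 12+1-3=10
Step 5: prey: 10+3-3=10; pred: 10+1-3=8
Step 6: prey: 10+3-2=11; pred: 8+0-2=6
Step 7: prey: 11+3-1=13; pred: 6+0-1=5
Step 8: prey: 13+3-1=15; pred: 5+0-1=4
Step 9: prey: 15+4-1=18; pred: 4+0-1=3
Step 10: prey: 18+5-1=22; pred: 3+0-0=3
Max prey = 22 at step 10

Answer: 22 10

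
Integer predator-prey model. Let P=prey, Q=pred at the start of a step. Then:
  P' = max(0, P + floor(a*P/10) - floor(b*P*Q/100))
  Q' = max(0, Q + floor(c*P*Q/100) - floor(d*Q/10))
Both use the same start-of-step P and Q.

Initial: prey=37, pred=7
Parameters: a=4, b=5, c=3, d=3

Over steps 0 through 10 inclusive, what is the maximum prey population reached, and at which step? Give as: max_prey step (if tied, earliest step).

Answer: 39 1

Derivation:
Step 1: prey: 37+14-12=39; pred: 7+7-2=12
Step 2: prey: 39+15-23=31; pred: 12+14-3=23
Step 3: prey: 31+12-35=8; pred: 23+21-6=38
Step 4: prey: 8+3-15=0; pred: 38+9-11=36
Step 5: prey: 0+0-0=0; pred: 36+0-10=26
Step 6: prey: 0+0-0=0; pred: 26+0-7=19
Step 7: prey: 0+0-0=0; pred: 19+0-5=14
Step 8: prey: 0+0-0=0; pred: 14+0-4=10
Step 9: prey: 0+0-0=0; pred: 10+0-3=7
Step 10: prey: 0+0-0=0; pred: 7+0-2=5
Max prey = 39 at step 1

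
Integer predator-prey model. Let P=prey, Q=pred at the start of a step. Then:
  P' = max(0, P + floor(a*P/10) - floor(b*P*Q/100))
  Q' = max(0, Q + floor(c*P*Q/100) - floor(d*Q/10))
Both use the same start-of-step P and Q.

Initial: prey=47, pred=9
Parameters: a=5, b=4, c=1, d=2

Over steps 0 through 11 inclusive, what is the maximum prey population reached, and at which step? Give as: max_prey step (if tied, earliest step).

Answer: 56 2

Derivation:
Step 1: prey: 47+23-16=54; pred: 9+4-1=12
Step 2: prey: 54+27-25=56; pred: 12+6-2=16
Step 3: prey: 56+28-35=49; pred: 16+8-3=21
Step 4: prey: 49+24-41=32; pred: 21+10-4=27
Step 5: prey: 32+16-34=14; pred: 27+8-5=30
Step 6: prey: 14+7-16=5; pred: 30+4-6=28
Step 7: prey: 5+2-5=2; pred: 28+1-5=24
Step 8: prey: 2+1-1=2; pred: 24+0-4=20
Step 9: prey: 2+1-1=2; pred: 20+0-4=16
Step 10: prey: 2+1-1=2; pred: 16+0-3=13
Step 11: prey: 2+1-1=2; pred: 13+0-2=11
Max prey = 56 at step 2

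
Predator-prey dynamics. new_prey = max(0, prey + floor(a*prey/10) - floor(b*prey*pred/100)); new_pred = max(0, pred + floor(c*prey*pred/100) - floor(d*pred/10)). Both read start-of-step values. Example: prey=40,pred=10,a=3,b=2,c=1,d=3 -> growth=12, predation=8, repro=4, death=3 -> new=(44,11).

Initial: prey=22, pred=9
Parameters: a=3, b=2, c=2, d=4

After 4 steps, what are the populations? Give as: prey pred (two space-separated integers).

Step 1: prey: 22+6-3=25; pred: 9+3-3=9
Step 2: prey: 25+7-4=28; pred: 9+4-3=10
Step 3: prey: 28+8-5=31; pred: 10+5-4=11
Step 4: prey: 31+9-6=34; pred: 11+6-4=13

Answer: 34 13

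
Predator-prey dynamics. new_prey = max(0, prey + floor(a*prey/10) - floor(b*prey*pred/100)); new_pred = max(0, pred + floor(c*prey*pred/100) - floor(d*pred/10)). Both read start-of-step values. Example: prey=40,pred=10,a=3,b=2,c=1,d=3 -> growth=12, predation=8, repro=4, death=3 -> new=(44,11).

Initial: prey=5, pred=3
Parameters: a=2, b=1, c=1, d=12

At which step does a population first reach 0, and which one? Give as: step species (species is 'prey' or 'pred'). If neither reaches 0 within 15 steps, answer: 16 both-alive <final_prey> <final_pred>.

Answer: 1 pred

Derivation:
Step 1: prey: 5+1-0=6; pred: 3+0-3=0
First extinction: pred at step 1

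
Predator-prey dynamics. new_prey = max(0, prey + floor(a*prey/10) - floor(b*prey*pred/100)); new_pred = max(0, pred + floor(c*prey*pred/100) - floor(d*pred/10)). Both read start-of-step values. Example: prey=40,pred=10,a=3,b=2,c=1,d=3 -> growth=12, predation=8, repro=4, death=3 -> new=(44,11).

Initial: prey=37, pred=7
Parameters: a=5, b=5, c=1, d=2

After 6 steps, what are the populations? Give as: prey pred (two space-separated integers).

Answer: 20 20

Derivation:
Step 1: prey: 37+18-12=43; pred: 7+2-1=8
Step 2: prey: 43+21-17=47; pred: 8+3-1=10
Step 3: prey: 47+23-23=47; pred: 10+4-2=12
Step 4: prey: 47+23-28=42; pred: 12+5-2=15
Step 5: prey: 42+21-31=32; pred: 15+6-3=18
Step 6: prey: 32+16-28=20; pred: 18+5-3=20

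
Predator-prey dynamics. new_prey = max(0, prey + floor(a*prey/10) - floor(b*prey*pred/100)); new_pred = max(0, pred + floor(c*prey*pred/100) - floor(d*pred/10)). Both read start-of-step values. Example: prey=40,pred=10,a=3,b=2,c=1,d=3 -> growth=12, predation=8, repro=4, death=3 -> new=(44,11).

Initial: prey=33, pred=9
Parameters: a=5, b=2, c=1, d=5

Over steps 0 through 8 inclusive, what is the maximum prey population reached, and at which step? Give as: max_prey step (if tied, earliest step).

Answer: 169 6

Derivation:
Step 1: prey: 33+16-5=44; pred: 9+2-4=7
Step 2: prey: 44+22-6=60; pred: 7+3-3=7
Step 3: prey: 60+30-8=82; pred: 7+4-3=8
Step 4: prey: 82+41-13=110; pred: 8+6-4=10
Step 5: prey: 110+55-22=143; pred: 10+11-5=16
Step 6: prey: 143+71-45=169; pred: 16+22-8=30
Step 7: prey: 169+84-101=152; pred: 30+50-15=65
Step 8: prey: 152+76-197=31; pred: 65+98-32=131
Max prey = 169 at step 6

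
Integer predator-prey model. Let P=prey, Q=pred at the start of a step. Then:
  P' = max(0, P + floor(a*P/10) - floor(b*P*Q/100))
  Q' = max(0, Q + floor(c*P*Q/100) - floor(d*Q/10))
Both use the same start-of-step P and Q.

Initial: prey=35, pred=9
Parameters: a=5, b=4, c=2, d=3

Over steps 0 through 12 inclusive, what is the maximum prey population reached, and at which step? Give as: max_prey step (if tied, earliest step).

Answer: 40 1

Derivation:
Step 1: prey: 35+17-12=40; pred: 9+6-2=13
Step 2: prey: 40+20-20=40; pred: 13+10-3=20
Step 3: prey: 40+20-32=28; pred: 20+16-6=30
Step 4: prey: 28+14-33=9; pred: 30+16-9=37
Step 5: prey: 9+4-13=0; pred: 37+6-11=32
Step 6: prey: 0+0-0=0; pred: 32+0-9=23
Step 7: prey: 0+0-0=0; pred: 23+0-6=17
Step 8: prey: 0+0-0=0; pred: 17+0-5=12
Step 9: prey: 0+0-0=0; pred: 12+0-3=9
Step 10: prey: 0+0-0=0; pred: 9+0-2=7
Step 11: prey: 0+0-0=0; pred: 7+0-2=5
Step 12: prey: 0+0-0=0; pred: 5+0-1=4
Max prey = 40 at step 1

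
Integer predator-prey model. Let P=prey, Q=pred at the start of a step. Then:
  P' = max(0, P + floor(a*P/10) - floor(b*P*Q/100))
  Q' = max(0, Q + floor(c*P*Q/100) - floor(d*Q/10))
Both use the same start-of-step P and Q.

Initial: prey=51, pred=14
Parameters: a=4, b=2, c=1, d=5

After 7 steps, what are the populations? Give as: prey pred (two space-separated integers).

Answer: 61 38

Derivation:
Step 1: prey: 51+20-14=57; pred: 14+7-7=14
Step 2: prey: 57+22-15=64; pred: 14+7-7=14
Step 3: prey: 64+25-17=72; pred: 14+8-7=15
Step 4: prey: 72+28-21=79; pred: 15+10-7=18
Step 5: prey: 79+31-28=82; pred: 18+14-9=23
Step 6: prey: 82+32-37=77; pred: 23+18-11=30
Step 7: prey: 77+30-46=61; pred: 30+23-15=38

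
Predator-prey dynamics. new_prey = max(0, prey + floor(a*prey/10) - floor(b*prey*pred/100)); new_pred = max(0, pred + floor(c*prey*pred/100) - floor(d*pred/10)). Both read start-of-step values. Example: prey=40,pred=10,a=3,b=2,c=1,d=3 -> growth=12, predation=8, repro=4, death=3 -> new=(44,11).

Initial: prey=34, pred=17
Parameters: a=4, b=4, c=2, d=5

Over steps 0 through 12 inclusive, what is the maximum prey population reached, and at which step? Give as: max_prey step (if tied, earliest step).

Answer: 53 12

Derivation:
Step 1: prey: 34+13-23=24; pred: 17+11-8=20
Step 2: prey: 24+9-19=14; pred: 20+9-10=19
Step 3: prey: 14+5-10=9; pred: 19+5-9=15
Step 4: prey: 9+3-5=7; pred: 15+2-7=10
Step 5: prey: 7+2-2=7; pred: 10+1-5=6
Step 6: prey: 7+2-1=8; pred: 6+0-3=3
Step 7: prey: 8+3-0=11; pred: 3+0-1=2
Step 8: prey: 11+4-0=15; pred: 2+0-1=1
Step 9: prey: 15+6-0=21; pred: 1+0-0=1
Step 10: prey: 21+8-0=29; pred: 1+0-0=1
Step 11: prey: 29+11-1=39; pred: 1+0-0=1
Step 12: prey: 39+15-1=53; pred: 1+0-0=1
Max prey = 53 at step 12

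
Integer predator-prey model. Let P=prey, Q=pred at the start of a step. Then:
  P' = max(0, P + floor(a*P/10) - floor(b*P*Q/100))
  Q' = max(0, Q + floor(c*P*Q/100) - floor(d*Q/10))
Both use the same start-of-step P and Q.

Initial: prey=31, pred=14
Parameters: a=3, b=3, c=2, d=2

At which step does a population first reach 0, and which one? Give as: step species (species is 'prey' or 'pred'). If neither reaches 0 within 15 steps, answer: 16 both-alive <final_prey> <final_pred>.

Answer: 16 both-alive 1 4

Derivation:
Step 1: prey: 31+9-13=27; pred: 14+8-2=20
Step 2: prey: 27+8-16=19; pred: 20+10-4=26
Step 3: prey: 19+5-14=10; pred: 26+9-5=30
Step 4: prey: 10+3-9=4; pred: 30+6-6=30
Step 5: prey: 4+1-3=2; pred: 30+2-6=26
Step 6: prey: 2+0-1=1; pred: 26+1-5=22
Step 7: prey: 1+0-0=1; pred: 22+0-4=18
Step 8: prey: 1+0-0=1; pred: 18+0-3=15
Step 9: prey: 1+0-0=1; pred: 15+0-3=12
Step 10: prey: 1+0-0=1; pred: 12+0-2=10
Step 11: prey: 1+0-0=1; pred: 10+0-2=8
Step 12: prey: 1+0-0=1; pred: 8+0-1=7
Step 13: prey: 1+0-0=1; pred: 7+0-1=6
Step 14: prey: 1+0-0=1; pred: 6+0-1=5
Step 15: prey: 1+0-0=1; pred: 5+0-1=4
No extinction within 15 steps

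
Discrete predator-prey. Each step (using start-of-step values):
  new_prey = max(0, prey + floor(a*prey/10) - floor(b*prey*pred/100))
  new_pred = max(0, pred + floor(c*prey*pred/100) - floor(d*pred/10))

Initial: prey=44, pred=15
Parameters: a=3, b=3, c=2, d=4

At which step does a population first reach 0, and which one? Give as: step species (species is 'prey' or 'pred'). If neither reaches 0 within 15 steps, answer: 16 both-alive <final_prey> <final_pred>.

Step 1: prey: 44+13-19=38; pred: 15+13-6=22
Step 2: prey: 38+11-25=24; pred: 22+16-8=30
Step 3: prey: 24+7-21=10; pred: 30+14-12=32
Step 4: prey: 10+3-9=4; pred: 32+6-12=26
Step 5: prey: 4+1-3=2; pred: 26+2-10=18
Step 6: prey: 2+0-1=1; pred: 18+0-7=11
Step 7: prey: 1+0-0=1; pred: 11+0-4=7
Step 8: prey: 1+0-0=1; pred: 7+0-2=5
Step 9: prey: 1+0-0=1; pred: 5+0-2=3
Step 10: prey: 1+0-0=1; pred: 3+0-1=2
Step 11: prey: 1+0-0=1; pred: 2+0-0=2
Steps 12-15: state stable at prey=1, pred=2 (no change)
No extinction within 15 steps

Answer: 16 both-alive 1 2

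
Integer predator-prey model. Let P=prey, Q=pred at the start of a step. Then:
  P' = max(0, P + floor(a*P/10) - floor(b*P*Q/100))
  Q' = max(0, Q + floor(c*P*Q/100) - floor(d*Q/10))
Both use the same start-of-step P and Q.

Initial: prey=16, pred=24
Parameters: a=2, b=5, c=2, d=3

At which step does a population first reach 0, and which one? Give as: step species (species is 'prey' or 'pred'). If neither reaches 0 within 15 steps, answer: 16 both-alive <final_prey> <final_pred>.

Step 1: prey: 16+3-19=0; pred: 24+7-7=24
First extinction: prey at step 1

Answer: 1 prey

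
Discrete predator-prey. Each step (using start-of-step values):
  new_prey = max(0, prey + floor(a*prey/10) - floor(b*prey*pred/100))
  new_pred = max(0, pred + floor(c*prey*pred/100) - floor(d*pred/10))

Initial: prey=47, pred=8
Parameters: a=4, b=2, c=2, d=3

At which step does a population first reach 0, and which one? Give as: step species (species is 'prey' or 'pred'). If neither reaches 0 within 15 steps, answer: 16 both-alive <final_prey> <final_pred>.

Answer: 5 prey

Derivation:
Step 1: prey: 47+18-7=58; pred: 8+7-2=13
Step 2: prey: 58+23-15=66; pred: 13+15-3=25
Step 3: prey: 66+26-33=59; pred: 25+33-7=51
Step 4: prey: 59+23-60=22; pred: 51+60-15=96
Step 5: prey: 22+8-42=0; pred: 96+42-28=110
First extinction: prey at step 5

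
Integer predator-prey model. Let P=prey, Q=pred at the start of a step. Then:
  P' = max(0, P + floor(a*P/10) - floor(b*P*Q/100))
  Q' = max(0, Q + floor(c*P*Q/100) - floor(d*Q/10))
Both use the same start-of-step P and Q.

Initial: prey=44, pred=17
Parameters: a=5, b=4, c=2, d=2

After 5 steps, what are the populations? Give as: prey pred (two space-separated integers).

Answer: 0 31

Derivation:
Step 1: prey: 44+22-29=37; pred: 17+14-3=28
Step 2: prey: 37+18-41=14; pred: 28+20-5=43
Step 3: prey: 14+7-24=0; pred: 43+12-8=47
Step 4: prey: 0+0-0=0; pred: 47+0-9=38
Step 5: prey: 0+0-0=0; pred: 38+0-7=31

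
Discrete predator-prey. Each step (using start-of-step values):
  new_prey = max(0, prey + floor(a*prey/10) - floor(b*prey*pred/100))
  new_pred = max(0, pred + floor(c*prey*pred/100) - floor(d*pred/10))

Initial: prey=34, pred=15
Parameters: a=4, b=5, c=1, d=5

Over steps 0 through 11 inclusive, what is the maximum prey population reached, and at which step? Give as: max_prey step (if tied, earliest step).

Step 1: prey: 34+13-25=22; pred: 15+5-7=13
Step 2: prey: 22+8-14=16; pred: 13+2-6=9
Step 3: prey: 16+6-7=15; pred: 9+1-4=6
Step 4: prey: 15+6-4=17; pred: 6+0-3=3
Step 5: prey: 17+6-2=21; pred: 3+0-1=2
Step 6: prey: 21+8-2=27; pred: 2+0-1=1
Step 7: prey: 27+10-1=36; pred: 1+0-0=1
Step 8: prey: 36+14-1=49; pred: 1+0-0=1
Step 9: prey: 49+19-2=66; pred: 1+0-0=1
Step 10: prey: 66+26-3=89; pred: 1+0-0=1
Step 11: prey: 89+35-4=120; pred: 1+0-0=1
Max prey = 120 at step 11

Answer: 120 11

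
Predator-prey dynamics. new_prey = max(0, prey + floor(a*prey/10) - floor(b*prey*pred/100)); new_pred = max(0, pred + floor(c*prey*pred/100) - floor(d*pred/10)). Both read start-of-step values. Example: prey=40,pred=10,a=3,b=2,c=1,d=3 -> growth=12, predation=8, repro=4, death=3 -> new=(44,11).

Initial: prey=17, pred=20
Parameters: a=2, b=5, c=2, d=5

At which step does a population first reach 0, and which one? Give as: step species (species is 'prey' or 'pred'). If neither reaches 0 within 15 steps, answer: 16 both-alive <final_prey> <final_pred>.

Answer: 16 both-alive 1 1

Derivation:
Step 1: prey: 17+3-17=3; pred: 20+6-10=16
Step 2: prey: 3+0-2=1; pred: 16+0-8=8
Step 3: prey: 1+0-0=1; pred: 8+0-4=4
Step 4: prey: 1+0-0=1; pred: 4+0-2=2
Step 5: prey: 1+0-0=1; pred: 2+0-1=1
Step 6: prey: 1+0-0=1; pred: 1+0-0=1
Steps 7-15: state stable at prey=1, pred=1 (no change)
No extinction within 15 steps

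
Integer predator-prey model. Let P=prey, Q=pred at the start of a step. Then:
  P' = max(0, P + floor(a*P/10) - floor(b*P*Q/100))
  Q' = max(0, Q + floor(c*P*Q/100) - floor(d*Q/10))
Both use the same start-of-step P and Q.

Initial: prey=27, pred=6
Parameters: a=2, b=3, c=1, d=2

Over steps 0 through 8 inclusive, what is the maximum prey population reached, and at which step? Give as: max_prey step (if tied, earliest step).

Answer: 28 1

Derivation:
Step 1: prey: 27+5-4=28; pred: 6+1-1=6
Step 2: prey: 28+5-5=28; pred: 6+1-1=6
Step 3: prey: 28+5-5=28; pred: 6+1-1=6
Step 4: prey: 28+5-5=28; pred: 6+1-1=6
Step 5: prey: 28+5-5=28; pred: 6+1-1=6
Step 6: prey: 28+5-5=28; pred: 6+1-1=6
Step 7: prey: 28+5-5=28; pred: 6+1-1=6
Step 8: prey: 28+5-5=28; pred: 6+1-1=6
Max prey = 28 at step 1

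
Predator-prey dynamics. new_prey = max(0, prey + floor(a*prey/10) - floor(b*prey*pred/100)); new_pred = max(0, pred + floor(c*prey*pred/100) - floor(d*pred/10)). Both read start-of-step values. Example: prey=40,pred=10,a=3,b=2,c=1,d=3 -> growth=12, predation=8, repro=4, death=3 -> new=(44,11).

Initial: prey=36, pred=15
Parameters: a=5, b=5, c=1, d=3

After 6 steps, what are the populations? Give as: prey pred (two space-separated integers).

Answer: 9 7

Derivation:
Step 1: prey: 36+18-27=27; pred: 15+5-4=16
Step 2: prey: 27+13-21=19; pred: 16+4-4=16
Step 3: prey: 19+9-15=13; pred: 16+3-4=15
Step 4: prey: 13+6-9=10; pred: 15+1-4=12
Step 5: prey: 10+5-6=9; pred: 12+1-3=10
Step 6: prey: 9+4-4=9; pred: 10+0-3=7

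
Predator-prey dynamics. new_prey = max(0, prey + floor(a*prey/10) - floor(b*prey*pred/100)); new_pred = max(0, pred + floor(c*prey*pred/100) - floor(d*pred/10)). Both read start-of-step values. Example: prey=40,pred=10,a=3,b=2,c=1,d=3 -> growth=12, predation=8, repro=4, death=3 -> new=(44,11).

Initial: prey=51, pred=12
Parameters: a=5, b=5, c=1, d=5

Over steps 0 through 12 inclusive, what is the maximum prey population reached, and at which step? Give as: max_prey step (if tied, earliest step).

Answer: 84 11

Derivation:
Step 1: prey: 51+25-30=46; pred: 12+6-6=12
Step 2: prey: 46+23-27=42; pred: 12+5-6=11
Step 3: prey: 42+21-23=40; pred: 11+4-5=10
Step 4: prey: 40+20-20=40; pred: 10+4-5=9
Step 5: prey: 40+20-18=42; pred: 9+3-4=8
Step 6: prey: 42+21-16=47; pred: 8+3-4=7
Step 7: prey: 47+23-16=54; pred: 7+3-3=7
Step 8: prey: 54+27-18=63; pred: 7+3-3=7
Step 9: prey: 63+31-22=72; pred: 7+4-3=8
Step 10: prey: 72+36-28=80; pred: 8+5-4=9
Step 11: prey: 80+40-36=84; pred: 9+7-4=12
Step 12: prey: 84+42-50=76; pred: 12+10-6=16
Max prey = 84 at step 11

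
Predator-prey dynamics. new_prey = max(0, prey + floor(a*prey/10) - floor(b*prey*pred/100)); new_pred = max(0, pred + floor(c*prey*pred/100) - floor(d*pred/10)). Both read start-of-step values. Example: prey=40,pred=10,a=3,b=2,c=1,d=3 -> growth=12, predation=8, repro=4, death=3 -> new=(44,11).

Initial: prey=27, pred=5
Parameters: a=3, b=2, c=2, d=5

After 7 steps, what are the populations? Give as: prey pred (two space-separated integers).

Step 1: prey: 27+8-2=33; pred: 5+2-2=5
Step 2: prey: 33+9-3=39; pred: 5+3-2=6
Step 3: prey: 39+11-4=46; pred: 6+4-3=7
Step 4: prey: 46+13-6=53; pred: 7+6-3=10
Step 5: prey: 53+15-10=58; pred: 10+10-5=15
Step 6: prey: 58+17-17=58; pred: 15+17-7=25
Step 7: prey: 58+17-29=46; pred: 25+29-12=42

Answer: 46 42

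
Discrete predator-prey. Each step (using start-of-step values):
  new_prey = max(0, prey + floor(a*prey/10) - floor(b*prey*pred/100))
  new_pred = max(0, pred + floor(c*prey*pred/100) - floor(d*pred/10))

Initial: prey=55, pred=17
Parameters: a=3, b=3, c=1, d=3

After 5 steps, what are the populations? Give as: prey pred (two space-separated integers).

Answer: 6 15

Derivation:
Step 1: prey: 55+16-28=43; pred: 17+9-5=21
Step 2: prey: 43+12-27=28; pred: 21+9-6=24
Step 3: prey: 28+8-20=16; pred: 24+6-7=23
Step 4: prey: 16+4-11=9; pred: 23+3-6=20
Step 5: prey: 9+2-5=6; pred: 20+1-6=15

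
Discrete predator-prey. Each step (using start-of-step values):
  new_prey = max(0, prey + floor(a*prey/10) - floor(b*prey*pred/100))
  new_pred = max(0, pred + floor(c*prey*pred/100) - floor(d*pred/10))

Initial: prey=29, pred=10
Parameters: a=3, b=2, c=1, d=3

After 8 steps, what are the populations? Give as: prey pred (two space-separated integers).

Answer: 50 20

Derivation:
Step 1: prey: 29+8-5=32; pred: 10+2-3=9
Step 2: prey: 32+9-5=36; pred: 9+2-2=9
Step 3: prey: 36+10-6=40; pred: 9+3-2=10
Step 4: prey: 40+12-8=44; pred: 10+4-3=11
Step 5: prey: 44+13-9=48; pred: 11+4-3=12
Step 6: prey: 48+14-11=51; pred: 12+5-3=14
Step 7: prey: 51+15-14=52; pred: 14+7-4=17
Step 8: prey: 52+15-17=50; pred: 17+8-5=20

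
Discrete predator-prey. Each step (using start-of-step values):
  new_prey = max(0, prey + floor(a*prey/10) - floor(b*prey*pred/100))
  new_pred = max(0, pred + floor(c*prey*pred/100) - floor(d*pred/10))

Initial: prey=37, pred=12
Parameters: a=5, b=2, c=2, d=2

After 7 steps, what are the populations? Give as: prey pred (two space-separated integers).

Step 1: prey: 37+18-8=47; pred: 12+8-2=18
Step 2: prey: 47+23-16=54; pred: 18+16-3=31
Step 3: prey: 54+27-33=48; pred: 31+33-6=58
Step 4: prey: 48+24-55=17; pred: 58+55-11=102
Step 5: prey: 17+8-34=0; pred: 102+34-20=116
Step 6: prey: 0+0-0=0; pred: 116+0-23=93
Step 7: prey: 0+0-0=0; pred: 93+0-18=75

Answer: 0 75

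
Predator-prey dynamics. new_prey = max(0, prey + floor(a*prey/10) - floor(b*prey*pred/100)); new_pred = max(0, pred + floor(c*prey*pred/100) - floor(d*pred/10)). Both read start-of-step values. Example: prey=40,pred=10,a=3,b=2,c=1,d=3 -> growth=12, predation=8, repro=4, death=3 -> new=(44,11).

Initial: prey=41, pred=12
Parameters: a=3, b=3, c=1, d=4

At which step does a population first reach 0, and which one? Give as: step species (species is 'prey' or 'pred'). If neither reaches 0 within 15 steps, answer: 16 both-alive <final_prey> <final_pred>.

Answer: 16 both-alive 53 9

Derivation:
Step 1: prey: 41+12-14=39; pred: 12+4-4=12
Step 2: prey: 39+11-14=36; pred: 12+4-4=12
Step 3: prey: 36+10-12=34; pred: 12+4-4=12
Step 4: prey: 34+10-12=32; pred: 12+4-4=12
Step 5: prey: 32+9-11=30; pred: 12+3-4=11
Step 6: prey: 30+9-9=30; pred: 11+3-4=10
Step 7: prey: 30+9-9=30; pred: 10+3-4=9
Step 8: prey: 30+9-8=31; pred: 9+2-3=8
Step 9: prey: 31+9-7=33; pred: 8+2-3=7
Step 10: prey: 33+9-6=36; pred: 7+2-2=7
Step 11: prey: 36+10-7=39; pred: 7+2-2=7
Step 12: prey: 39+11-8=42; pred: 7+2-2=7
Step 13: prey: 42+12-8=46; pred: 7+2-2=7
Step 14: prey: 46+13-9=50; pred: 7+3-2=8
Step 15: prey: 50+15-12=53; pred: 8+4-3=9
No extinction within 15 steps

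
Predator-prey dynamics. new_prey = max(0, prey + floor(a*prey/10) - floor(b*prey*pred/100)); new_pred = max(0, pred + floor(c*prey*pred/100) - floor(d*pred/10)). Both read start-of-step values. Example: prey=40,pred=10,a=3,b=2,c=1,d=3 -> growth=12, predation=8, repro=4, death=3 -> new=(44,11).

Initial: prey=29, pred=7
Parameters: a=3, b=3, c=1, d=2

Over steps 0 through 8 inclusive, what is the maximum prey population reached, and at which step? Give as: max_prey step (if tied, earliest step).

Step 1: prey: 29+8-6=31; pred: 7+2-1=8
Step 2: prey: 31+9-7=33; pred: 8+2-1=9
Step 3: prey: 33+9-8=34; pred: 9+2-1=10
Step 4: prey: 34+10-10=34; pred: 10+3-2=11
Step 5: prey: 34+10-11=33; pred: 11+3-2=12
Step 6: prey: 33+9-11=31; pred: 12+3-2=13
Step 7: prey: 31+9-12=28; pred: 13+4-2=15
Step 8: prey: 28+8-12=24; pred: 15+4-3=16
Max prey = 34 at step 3

Answer: 34 3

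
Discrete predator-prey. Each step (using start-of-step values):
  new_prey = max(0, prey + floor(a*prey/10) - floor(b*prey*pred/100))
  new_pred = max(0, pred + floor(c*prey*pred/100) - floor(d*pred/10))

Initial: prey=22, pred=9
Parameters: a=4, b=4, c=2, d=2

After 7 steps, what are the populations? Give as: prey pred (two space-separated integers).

Step 1: prey: 22+8-7=23; pred: 9+3-1=11
Step 2: prey: 23+9-10=22; pred: 11+5-2=14
Step 3: prey: 22+8-12=18; pred: 14+6-2=18
Step 4: prey: 18+7-12=13; pred: 18+6-3=21
Step 5: prey: 13+5-10=8; pred: 21+5-4=22
Step 6: prey: 8+3-7=4; pred: 22+3-4=21
Step 7: prey: 4+1-3=2; pred: 21+1-4=18

Answer: 2 18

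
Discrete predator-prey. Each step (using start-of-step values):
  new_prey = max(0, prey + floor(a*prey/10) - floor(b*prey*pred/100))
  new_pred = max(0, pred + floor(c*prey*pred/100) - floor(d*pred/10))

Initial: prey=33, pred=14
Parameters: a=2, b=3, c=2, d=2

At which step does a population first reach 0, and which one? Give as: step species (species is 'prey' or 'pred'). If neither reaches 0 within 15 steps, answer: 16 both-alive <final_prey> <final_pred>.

Answer: 16 both-alive 1 4

Derivation:
Step 1: prey: 33+6-13=26; pred: 14+9-2=21
Step 2: prey: 26+5-16=15; pred: 21+10-4=27
Step 3: prey: 15+3-12=6; pred: 27+8-5=30
Step 4: prey: 6+1-5=2; pred: 30+3-6=27
Step 5: prey: 2+0-1=1; pred: 27+1-5=23
Step 6: prey: 1+0-0=1; pred: 23+0-4=19
Step 7: prey: 1+0-0=1; pred: 19+0-3=16
Step 8: prey: 1+0-0=1; pred: 16+0-3=13
Step 9: prey: 1+0-0=1; pred: 13+0-2=11
Step 10: prey: 1+0-0=1; pred: 11+0-2=9
Step 11: prey: 1+0-0=1; pred: 9+0-1=8
Step 12: prey: 1+0-0=1; pred: 8+0-1=7
Step 13: prey: 1+0-0=1; pred: 7+0-1=6
Step 14: prey: 1+0-0=1; pred: 6+0-1=5
Step 15: prey: 1+0-0=1; pred: 5+0-1=4
No extinction within 15 steps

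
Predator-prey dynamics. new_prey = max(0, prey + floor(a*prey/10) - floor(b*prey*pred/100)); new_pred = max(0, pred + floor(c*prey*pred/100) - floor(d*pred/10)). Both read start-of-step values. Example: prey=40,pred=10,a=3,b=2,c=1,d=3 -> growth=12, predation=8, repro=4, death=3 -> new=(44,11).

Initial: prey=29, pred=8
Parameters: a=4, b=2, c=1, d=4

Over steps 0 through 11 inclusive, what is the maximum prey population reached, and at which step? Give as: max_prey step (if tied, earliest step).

Answer: 104 7

Derivation:
Step 1: prey: 29+11-4=36; pred: 8+2-3=7
Step 2: prey: 36+14-5=45; pred: 7+2-2=7
Step 3: prey: 45+18-6=57; pred: 7+3-2=8
Step 4: prey: 57+22-9=70; pred: 8+4-3=9
Step 5: prey: 70+28-12=86; pred: 9+6-3=12
Step 6: prey: 86+34-20=100; pred: 12+10-4=18
Step 7: prey: 100+40-36=104; pred: 18+18-7=29
Step 8: prey: 104+41-60=85; pred: 29+30-11=48
Step 9: prey: 85+34-81=38; pred: 48+40-19=69
Step 10: prey: 38+15-52=1; pred: 69+26-27=68
Step 11: prey: 1+0-1=0; pred: 68+0-27=41
Max prey = 104 at step 7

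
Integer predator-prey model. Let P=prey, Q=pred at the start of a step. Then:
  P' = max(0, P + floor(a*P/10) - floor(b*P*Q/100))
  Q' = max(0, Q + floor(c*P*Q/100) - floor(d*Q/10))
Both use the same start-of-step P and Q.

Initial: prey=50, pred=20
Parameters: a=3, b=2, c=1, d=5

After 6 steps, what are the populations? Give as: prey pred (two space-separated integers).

Step 1: prey: 50+15-20=45; pred: 20+10-10=20
Step 2: prey: 45+13-18=40; pred: 20+9-10=19
Step 3: prey: 40+12-15=37; pred: 19+7-9=17
Step 4: prey: 37+11-12=36; pred: 17+6-8=15
Step 5: prey: 36+10-10=36; pred: 15+5-7=13
Step 6: prey: 36+10-9=37; pred: 13+4-6=11

Answer: 37 11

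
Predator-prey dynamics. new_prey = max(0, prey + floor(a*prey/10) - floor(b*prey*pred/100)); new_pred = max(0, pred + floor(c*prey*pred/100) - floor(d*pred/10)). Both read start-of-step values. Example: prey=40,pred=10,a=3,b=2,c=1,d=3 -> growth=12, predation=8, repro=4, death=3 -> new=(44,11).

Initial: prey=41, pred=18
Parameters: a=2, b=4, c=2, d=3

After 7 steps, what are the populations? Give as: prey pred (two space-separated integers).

Step 1: prey: 41+8-29=20; pred: 18+14-5=27
Step 2: prey: 20+4-21=3; pred: 27+10-8=29
Step 3: prey: 3+0-3=0; pred: 29+1-8=22
Step 4: prey: 0+0-0=0; pred: 22+0-6=16
Step 5: prey: 0+0-0=0; pred: 16+0-4=12
Step 6: prey: 0+0-0=0; pred: 12+0-3=9
Step 7: prey: 0+0-0=0; pred: 9+0-2=7

Answer: 0 7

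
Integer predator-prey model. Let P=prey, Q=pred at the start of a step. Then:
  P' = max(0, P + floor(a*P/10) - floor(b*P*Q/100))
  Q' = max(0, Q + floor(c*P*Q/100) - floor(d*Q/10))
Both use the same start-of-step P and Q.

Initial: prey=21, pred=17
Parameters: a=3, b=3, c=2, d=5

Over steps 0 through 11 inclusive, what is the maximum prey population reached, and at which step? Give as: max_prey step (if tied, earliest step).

Step 1: prey: 21+6-10=17; pred: 17+7-8=16
Step 2: prey: 17+5-8=14; pred: 16+5-8=13
Step 3: prey: 14+4-5=13; pred: 13+3-6=10
Step 4: prey: 13+3-3=13; pred: 10+2-5=7
Step 5: prey: 13+3-2=14; pred: 7+1-3=5
Step 6: prey: 14+4-2=16; pred: 5+1-2=4
Step 7: prey: 16+4-1=19; pred: 4+1-2=3
Step 8: prey: 19+5-1=23; pred: 3+1-1=3
Step 9: prey: 23+6-2=27; pred: 3+1-1=3
Step 10: prey: 27+8-2=33; pred: 3+1-1=3
Step 11: prey: 33+9-2=40; pred: 3+1-1=3
Max prey = 40 at step 11

Answer: 40 11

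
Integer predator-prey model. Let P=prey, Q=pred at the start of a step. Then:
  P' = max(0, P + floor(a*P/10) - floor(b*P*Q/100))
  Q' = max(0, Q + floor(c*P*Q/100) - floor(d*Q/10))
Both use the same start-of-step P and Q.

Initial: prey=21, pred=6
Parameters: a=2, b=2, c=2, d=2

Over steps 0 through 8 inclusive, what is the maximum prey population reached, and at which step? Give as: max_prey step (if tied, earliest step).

Answer: 24 2

Derivation:
Step 1: prey: 21+4-2=23; pred: 6+2-1=7
Step 2: prey: 23+4-3=24; pred: 7+3-1=9
Step 3: prey: 24+4-4=24; pred: 9+4-1=12
Step 4: prey: 24+4-5=23; pred: 12+5-2=15
Step 5: prey: 23+4-6=21; pred: 15+6-3=18
Step 6: prey: 21+4-7=18; pred: 18+7-3=22
Step 7: prey: 18+3-7=14; pred: 22+7-4=25
Step 8: prey: 14+2-7=9; pred: 25+7-5=27
Max prey = 24 at step 2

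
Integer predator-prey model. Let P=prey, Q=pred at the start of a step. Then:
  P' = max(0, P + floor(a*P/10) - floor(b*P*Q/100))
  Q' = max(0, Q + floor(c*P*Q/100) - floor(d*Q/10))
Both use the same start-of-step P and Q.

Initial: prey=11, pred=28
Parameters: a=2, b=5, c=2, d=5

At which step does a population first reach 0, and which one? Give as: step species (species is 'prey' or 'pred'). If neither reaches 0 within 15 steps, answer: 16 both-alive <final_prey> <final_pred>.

Answer: 1 prey

Derivation:
Step 1: prey: 11+2-15=0; pred: 28+6-14=20
First extinction: prey at step 1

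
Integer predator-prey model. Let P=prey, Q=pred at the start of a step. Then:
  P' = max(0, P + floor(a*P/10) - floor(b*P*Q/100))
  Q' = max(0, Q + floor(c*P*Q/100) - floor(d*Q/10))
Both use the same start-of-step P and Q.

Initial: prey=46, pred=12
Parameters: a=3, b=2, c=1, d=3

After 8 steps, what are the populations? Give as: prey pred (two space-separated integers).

Answer: 16 25

Derivation:
Step 1: prey: 46+13-11=48; pred: 12+5-3=14
Step 2: prey: 48+14-13=49; pred: 14+6-4=16
Step 3: prey: 49+14-15=48; pred: 16+7-4=19
Step 4: prey: 48+14-18=44; pred: 19+9-5=23
Step 5: prey: 44+13-20=37; pred: 23+10-6=27
Step 6: prey: 37+11-19=29; pred: 27+9-8=28
Step 7: prey: 29+8-16=21; pred: 28+8-8=28
Step 8: prey: 21+6-11=16; pred: 28+5-8=25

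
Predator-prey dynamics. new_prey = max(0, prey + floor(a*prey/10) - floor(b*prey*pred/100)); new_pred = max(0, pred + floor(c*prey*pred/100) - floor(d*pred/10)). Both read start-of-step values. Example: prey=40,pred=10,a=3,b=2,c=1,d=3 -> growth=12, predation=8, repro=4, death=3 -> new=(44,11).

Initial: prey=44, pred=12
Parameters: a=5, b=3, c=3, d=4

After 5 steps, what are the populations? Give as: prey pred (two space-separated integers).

Answer: 0 34

Derivation:
Step 1: prey: 44+22-15=51; pred: 12+15-4=23
Step 2: prey: 51+25-35=41; pred: 23+35-9=49
Step 3: prey: 41+20-60=1; pred: 49+60-19=90
Step 4: prey: 1+0-2=0; pred: 90+2-36=56
Step 5: prey: 0+0-0=0; pred: 56+0-22=34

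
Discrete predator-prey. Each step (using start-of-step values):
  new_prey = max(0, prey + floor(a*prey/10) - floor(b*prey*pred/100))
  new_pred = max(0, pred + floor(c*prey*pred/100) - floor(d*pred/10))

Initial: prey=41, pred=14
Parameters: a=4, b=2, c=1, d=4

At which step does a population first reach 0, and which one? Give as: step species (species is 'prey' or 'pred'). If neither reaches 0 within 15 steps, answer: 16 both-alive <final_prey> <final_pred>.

Step 1: prey: 41+16-11=46; pred: 14+5-5=14
Step 2: prey: 46+18-12=52; pred: 14+6-5=15
Step 3: prey: 52+20-15=57; pred: 15+7-6=16
Step 4: prey: 57+22-18=61; pred: 16+9-6=19
Step 5: prey: 61+24-23=62; pred: 19+11-7=23
Step 6: prey: 62+24-28=58; pred: 23+14-9=28
Step 7: prey: 58+23-32=49; pred: 28+16-11=33
Step 8: prey: 49+19-32=36; pred: 33+16-13=36
Step 9: prey: 36+14-25=25; pred: 36+12-14=34
Step 10: prey: 25+10-17=18; pred: 34+8-13=29
Step 11: prey: 18+7-10=15; pred: 29+5-11=23
Step 12: prey: 15+6-6=15; pred: 23+3-9=17
Step 13: prey: 15+6-5=16; pred: 17+2-6=13
Step 14: prey: 16+6-4=18; pred: 13+2-5=10
Step 15: prey: 18+7-3=22; pred: 10+1-4=7
No extinction within 15 steps

Answer: 16 both-alive 22 7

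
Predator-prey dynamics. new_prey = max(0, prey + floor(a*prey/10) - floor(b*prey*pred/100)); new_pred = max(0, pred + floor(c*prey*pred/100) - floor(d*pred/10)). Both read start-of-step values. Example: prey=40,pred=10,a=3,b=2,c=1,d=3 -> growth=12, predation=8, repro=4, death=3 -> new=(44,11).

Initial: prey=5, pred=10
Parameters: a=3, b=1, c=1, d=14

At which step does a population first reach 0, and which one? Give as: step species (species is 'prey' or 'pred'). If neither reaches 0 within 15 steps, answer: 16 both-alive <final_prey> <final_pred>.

Answer: 1 pred

Derivation:
Step 1: prey: 5+1-0=6; pred: 10+0-14=0
First extinction: pred at step 1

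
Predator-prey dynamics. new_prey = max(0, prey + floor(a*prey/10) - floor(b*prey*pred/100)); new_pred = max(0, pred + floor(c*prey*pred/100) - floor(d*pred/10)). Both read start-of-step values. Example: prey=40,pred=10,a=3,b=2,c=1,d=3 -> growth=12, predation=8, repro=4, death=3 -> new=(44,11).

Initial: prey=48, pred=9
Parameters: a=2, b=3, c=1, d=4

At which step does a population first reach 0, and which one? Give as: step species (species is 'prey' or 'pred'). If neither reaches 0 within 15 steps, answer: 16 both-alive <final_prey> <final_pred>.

Step 1: prey: 48+9-12=45; pred: 9+4-3=10
Step 2: prey: 45+9-13=41; pred: 10+4-4=10
Step 3: prey: 41+8-12=37; pred: 10+4-4=10
Step 4: prey: 37+7-11=33; pred: 10+3-4=9
Step 5: prey: 33+6-8=31; pred: 9+2-3=8
Step 6: prey: 31+6-7=30; pred: 8+2-3=7
Step 7: prey: 30+6-6=30; pred: 7+2-2=7
Steps 8-15: state stable at prey=30, pred=7 (no change)
No extinction within 15 steps

Answer: 16 both-alive 30 7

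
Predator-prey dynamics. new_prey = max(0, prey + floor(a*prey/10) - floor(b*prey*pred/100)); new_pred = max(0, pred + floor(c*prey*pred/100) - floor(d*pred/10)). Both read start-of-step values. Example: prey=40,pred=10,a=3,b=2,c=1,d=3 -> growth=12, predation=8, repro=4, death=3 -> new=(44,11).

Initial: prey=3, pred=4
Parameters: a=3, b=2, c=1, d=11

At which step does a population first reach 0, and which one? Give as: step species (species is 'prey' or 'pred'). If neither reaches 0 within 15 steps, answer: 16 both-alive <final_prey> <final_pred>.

Answer: 1 pred

Derivation:
Step 1: prey: 3+0-0=3; pred: 4+0-4=0
First extinction: pred at step 1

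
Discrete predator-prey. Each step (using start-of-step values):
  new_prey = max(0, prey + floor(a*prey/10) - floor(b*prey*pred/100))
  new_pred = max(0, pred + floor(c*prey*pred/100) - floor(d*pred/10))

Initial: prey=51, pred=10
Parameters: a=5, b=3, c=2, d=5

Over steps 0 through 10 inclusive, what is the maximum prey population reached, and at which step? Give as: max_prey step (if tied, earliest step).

Step 1: prey: 51+25-15=61; pred: 10+10-5=15
Step 2: prey: 61+30-27=64; pred: 15+18-7=26
Step 3: prey: 64+32-49=47; pred: 26+33-13=46
Step 4: prey: 47+23-64=6; pred: 46+43-23=66
Step 5: prey: 6+3-11=0; pred: 66+7-33=40
Step 6: prey: 0+0-0=0; pred: 40+0-20=20
Step 7: prey: 0+0-0=0; pred: 20+0-10=10
Step 8: prey: 0+0-0=0; pred: 10+0-5=5
Step 9: prey: 0+0-0=0; pred: 5+0-2=3
Step 10: prey: 0+0-0=0; pred: 3+0-1=2
Max prey = 64 at step 2

Answer: 64 2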